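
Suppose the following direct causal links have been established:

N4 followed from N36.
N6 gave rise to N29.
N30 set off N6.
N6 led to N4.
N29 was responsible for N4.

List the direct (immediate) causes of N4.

Upstream contributors include N30, but only N29, N36, N6 feed directly into N4.

N29, N36, N6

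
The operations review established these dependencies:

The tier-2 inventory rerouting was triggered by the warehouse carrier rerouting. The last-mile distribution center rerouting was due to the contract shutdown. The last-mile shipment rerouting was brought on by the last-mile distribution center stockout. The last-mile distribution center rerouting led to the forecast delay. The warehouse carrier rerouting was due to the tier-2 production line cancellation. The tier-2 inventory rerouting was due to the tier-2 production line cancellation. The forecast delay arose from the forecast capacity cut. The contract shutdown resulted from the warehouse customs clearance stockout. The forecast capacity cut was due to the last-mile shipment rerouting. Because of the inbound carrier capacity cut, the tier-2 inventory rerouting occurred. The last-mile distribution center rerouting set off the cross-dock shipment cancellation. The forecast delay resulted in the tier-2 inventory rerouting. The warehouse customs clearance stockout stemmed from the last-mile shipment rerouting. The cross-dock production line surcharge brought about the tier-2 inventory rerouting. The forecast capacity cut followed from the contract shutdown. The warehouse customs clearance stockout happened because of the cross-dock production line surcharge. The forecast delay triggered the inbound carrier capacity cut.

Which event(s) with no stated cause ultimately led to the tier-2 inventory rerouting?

Tracing upstream from the tier-2 inventory rerouting: the tier-2 inventory rerouting ← the forecast delay ← the forecast capacity cut ← the last-mile shipment rerouting ← the last-mile distribution center stockout.
A separate upstream branch: the tier-2 inventory rerouting ← the cross-dock production line surcharge.
A separate upstream branch: the tier-2 inventory rerouting ← the tier-2 production line cancellation.
Each of those chain origins has no stated cause.

the cross-dock production line surcharge, the last-mile distribution center stockout, the tier-2 production line cancellation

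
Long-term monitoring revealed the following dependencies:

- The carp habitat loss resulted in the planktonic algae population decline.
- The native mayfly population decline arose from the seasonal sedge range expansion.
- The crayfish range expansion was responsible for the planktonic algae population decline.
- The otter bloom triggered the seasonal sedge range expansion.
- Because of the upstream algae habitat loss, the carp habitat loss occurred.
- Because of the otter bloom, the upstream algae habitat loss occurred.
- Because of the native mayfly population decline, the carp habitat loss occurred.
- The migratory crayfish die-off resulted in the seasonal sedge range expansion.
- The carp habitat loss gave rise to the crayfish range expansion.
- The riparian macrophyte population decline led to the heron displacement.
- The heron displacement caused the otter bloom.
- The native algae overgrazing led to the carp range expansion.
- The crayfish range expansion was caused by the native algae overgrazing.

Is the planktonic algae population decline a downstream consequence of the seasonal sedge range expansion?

There is a causal chain: the seasonal sedge range expansion → the native mayfly population decline → the carp habitat loss → the planktonic algae population decline.

Yes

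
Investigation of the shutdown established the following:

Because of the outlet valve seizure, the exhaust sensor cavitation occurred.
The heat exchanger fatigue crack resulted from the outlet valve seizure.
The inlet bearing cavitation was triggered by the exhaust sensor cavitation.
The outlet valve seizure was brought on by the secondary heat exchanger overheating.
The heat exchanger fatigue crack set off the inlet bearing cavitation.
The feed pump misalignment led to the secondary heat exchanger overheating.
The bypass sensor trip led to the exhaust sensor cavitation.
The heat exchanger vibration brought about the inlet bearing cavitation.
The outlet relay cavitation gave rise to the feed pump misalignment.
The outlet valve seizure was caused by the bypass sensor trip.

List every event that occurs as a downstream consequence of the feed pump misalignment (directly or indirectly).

Direct effects: the secondary heat exchanger overheating.
2 steps out: the outlet valve seizure.
3 steps out: the exhaust sensor cavitation, the heat exchanger fatigue crack.
4 steps out: the inlet bearing cavitation.
Not reachable from it: the outlet relay cavitation, the bypass sensor trip, the heat exchanger vibration.

the exhaust sensor cavitation, the heat exchanger fatigue crack, the inlet bearing cavitation, the outlet valve seizure, the secondary heat exchanger overheating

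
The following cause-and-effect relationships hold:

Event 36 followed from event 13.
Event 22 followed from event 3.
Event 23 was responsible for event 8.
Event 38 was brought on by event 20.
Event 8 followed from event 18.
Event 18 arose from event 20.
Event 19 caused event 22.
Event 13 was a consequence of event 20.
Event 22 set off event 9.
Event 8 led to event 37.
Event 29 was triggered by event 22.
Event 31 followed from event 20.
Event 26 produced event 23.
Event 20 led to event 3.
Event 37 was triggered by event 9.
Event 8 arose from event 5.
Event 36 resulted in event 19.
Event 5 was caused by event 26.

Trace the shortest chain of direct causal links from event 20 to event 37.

event 20 → event 18 → event 8 → event 37

event 20 → event 18
event 18 → event 8
event 8 → event 37
Length: 3 steps.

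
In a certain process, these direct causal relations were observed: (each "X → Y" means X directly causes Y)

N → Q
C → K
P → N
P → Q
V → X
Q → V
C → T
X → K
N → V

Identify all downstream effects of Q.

K, V, X

Direct effects: V.
2 steps out: X.
3 steps out: K.
Not reachable from it: P, N, C, T.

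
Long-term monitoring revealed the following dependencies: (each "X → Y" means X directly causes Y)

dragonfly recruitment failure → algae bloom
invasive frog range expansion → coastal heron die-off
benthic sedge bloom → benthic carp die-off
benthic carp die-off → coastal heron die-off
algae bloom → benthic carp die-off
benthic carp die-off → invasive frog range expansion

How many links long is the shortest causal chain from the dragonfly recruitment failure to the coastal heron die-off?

3

Shortest chain: the dragonfly recruitment failure → the algae bloom → the benthic carp die-off → the coastal heron die-off.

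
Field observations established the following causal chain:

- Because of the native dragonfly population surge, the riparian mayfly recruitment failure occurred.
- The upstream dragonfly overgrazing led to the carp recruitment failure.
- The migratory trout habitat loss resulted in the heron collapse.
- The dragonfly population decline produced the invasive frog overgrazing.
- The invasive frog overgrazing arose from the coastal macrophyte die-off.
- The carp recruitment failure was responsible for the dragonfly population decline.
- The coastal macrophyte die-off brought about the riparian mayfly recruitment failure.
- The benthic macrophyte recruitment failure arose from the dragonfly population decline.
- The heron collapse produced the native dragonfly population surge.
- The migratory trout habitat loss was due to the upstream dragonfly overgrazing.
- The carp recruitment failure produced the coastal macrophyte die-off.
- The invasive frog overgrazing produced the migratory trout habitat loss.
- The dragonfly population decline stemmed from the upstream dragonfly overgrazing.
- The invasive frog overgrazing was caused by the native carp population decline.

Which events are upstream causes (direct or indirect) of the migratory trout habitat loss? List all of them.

the carp recruitment failure, the coastal macrophyte die-off, the dragonfly population decline, the invasive frog overgrazing, the native carp population decline, the upstream dragonfly overgrazing

Immediate causes of the migratory trout habitat loss: the upstream dragonfly overgrazing, the invasive frog overgrazing.
Further upstream: the carp recruitment failure, the dragonfly population decline, the coastal macrophyte die-off, the native carp population decline.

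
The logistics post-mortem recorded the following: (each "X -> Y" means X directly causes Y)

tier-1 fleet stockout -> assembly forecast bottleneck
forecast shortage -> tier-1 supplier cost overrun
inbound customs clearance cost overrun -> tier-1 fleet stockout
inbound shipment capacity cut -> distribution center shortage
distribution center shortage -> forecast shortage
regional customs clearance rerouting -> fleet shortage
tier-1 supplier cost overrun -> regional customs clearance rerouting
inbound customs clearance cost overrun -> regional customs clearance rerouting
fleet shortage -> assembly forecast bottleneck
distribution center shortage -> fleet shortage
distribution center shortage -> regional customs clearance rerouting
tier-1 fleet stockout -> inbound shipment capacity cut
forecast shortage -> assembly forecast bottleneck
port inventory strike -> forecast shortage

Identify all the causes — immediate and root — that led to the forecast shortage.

the distribution center shortage, the inbound customs clearance cost overrun, the inbound shipment capacity cut, the port inventory strike, the tier-1 fleet stockout

Immediate causes of the forecast shortage: the distribution center shortage, the port inventory strike.
Further upstream: the inbound customs clearance cost overrun, the tier-1 fleet stockout, the inbound shipment capacity cut.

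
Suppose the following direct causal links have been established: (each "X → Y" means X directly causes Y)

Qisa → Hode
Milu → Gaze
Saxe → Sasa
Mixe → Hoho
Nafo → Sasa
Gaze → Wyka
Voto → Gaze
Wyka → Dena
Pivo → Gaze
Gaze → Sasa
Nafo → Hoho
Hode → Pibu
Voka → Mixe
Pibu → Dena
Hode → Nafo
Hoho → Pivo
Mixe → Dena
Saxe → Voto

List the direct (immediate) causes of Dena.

Upstream contributors include Qisa, Voka, Hode, Milu, Saxe, Voto, Nafo, Hoho, Pivo, Gaze, but only Mixe, Pibu, Wyka feed directly into Dena.

Mixe, Pibu, Wyka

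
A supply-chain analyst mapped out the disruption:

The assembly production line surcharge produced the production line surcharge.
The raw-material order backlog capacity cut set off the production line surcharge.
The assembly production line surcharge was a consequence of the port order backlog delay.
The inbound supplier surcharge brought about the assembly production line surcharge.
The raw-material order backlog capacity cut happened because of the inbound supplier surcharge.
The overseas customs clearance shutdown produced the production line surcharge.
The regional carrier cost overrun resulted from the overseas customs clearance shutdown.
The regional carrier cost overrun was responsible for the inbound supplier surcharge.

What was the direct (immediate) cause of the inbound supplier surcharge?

the regional carrier cost overrun

Upstream contributors include the overseas customs clearance shutdown, but only the regional carrier cost overrun feeds directly into the inbound supplier surcharge.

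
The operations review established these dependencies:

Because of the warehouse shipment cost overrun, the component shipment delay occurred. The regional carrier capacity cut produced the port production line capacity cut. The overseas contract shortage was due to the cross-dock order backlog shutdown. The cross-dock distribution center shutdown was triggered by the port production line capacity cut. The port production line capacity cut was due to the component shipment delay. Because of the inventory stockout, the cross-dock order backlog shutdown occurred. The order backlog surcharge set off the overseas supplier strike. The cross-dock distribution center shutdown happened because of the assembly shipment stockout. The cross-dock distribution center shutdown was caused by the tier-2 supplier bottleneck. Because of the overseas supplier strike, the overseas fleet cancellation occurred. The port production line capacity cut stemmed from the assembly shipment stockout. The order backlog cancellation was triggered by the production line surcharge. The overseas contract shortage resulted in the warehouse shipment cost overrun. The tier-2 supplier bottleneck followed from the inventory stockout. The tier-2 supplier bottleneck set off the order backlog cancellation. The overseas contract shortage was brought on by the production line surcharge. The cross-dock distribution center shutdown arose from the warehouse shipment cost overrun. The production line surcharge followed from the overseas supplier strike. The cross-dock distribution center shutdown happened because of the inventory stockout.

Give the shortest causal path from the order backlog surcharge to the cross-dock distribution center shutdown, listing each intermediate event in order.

the order backlog surcharge → the overseas supplier strike
the overseas supplier strike → the production line surcharge
the production line surcharge → the overseas contract shortage
the overseas contract shortage → the warehouse shipment cost overrun
the warehouse shipment cost overrun → the cross-dock distribution center shutdown
Length: 5 steps.

the order backlog surcharge → the overseas supplier strike → the production line surcharge → the overseas contract shortage → the warehouse shipment cost overrun → the cross-dock distribution center shutdown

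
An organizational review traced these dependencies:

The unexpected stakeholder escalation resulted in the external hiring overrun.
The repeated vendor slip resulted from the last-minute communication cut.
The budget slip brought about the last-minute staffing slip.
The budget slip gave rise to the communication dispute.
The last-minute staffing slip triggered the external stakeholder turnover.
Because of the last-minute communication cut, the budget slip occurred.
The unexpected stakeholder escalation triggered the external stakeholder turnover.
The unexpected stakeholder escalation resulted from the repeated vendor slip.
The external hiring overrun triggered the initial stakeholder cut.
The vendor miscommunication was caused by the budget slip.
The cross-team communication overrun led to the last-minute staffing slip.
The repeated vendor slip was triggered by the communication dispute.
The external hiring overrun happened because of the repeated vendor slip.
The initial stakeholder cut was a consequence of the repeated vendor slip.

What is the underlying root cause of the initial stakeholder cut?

Tracing upstream from the initial stakeholder cut: the initial stakeholder cut ← the repeated vendor slip ← the last-minute communication cut.
The last-minute communication cut has no stated cause, so it is the root.

the last-minute communication cut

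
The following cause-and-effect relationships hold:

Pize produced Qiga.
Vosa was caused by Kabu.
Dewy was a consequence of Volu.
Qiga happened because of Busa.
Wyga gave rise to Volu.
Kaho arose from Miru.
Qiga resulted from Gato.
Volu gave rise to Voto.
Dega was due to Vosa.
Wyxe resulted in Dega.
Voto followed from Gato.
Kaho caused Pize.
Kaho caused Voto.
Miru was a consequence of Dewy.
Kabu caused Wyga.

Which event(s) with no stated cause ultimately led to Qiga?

Busa, Gato, Kabu

Tracing upstream from Qiga: Qiga ← Pize ← Kaho ← Miru ← Dewy ← Volu ← Wyga ← Kabu.
A separate upstream branch: Qiga ← Busa.
A separate upstream branch: Qiga ← Gato.
Each of those chain origins has no stated cause.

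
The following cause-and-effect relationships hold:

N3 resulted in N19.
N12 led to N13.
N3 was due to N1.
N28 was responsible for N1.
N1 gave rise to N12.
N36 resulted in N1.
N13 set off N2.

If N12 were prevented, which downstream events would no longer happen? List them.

N13, N2

Downstream of N12: N13, N2.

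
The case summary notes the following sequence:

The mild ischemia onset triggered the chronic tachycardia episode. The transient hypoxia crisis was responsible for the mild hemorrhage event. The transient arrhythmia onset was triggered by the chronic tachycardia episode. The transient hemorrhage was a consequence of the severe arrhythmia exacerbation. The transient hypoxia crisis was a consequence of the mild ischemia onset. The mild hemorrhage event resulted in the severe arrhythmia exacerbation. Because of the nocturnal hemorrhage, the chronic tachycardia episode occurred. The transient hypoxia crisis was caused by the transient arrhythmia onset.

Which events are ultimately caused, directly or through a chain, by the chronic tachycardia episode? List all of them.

Direct effects: the transient arrhythmia onset.
2 steps out: the transient hypoxia crisis.
3 steps out: the mild hemorrhage event.
4 steps out: the severe arrhythmia exacerbation.
5 steps out: the transient hemorrhage.
Not reachable from it: the mild ischemia onset, the nocturnal hemorrhage.

the mild hemorrhage event, the severe arrhythmia exacerbation, the transient arrhythmia onset, the transient hemorrhage, the transient hypoxia crisis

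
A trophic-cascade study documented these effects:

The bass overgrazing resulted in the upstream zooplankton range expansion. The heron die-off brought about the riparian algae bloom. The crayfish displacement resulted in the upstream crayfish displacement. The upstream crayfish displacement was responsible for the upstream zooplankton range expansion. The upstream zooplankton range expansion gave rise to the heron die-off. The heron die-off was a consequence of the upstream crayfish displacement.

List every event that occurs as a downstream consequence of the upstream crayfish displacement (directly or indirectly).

Direct effects: the upstream zooplankton range expansion, the heron die-off.
2 steps out: the riparian algae bloom.
Not reachable from it: the crayfish displacement, the bass overgrazing.

the heron die-off, the riparian algae bloom, the upstream zooplankton range expansion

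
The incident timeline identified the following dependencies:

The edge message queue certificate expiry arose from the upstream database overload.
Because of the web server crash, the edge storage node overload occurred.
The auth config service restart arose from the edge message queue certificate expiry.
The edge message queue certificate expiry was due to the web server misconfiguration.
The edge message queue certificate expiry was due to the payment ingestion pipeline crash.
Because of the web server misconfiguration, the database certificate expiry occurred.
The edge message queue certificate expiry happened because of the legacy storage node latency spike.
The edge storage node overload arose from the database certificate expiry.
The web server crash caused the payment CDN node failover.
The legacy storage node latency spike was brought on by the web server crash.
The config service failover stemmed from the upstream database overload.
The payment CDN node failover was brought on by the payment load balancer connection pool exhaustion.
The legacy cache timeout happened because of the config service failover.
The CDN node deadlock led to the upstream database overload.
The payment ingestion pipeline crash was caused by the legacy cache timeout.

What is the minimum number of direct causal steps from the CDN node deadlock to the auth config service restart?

Shortest chain: the CDN node deadlock → the upstream database overload → the edge message queue certificate expiry → the auth config service restart.

3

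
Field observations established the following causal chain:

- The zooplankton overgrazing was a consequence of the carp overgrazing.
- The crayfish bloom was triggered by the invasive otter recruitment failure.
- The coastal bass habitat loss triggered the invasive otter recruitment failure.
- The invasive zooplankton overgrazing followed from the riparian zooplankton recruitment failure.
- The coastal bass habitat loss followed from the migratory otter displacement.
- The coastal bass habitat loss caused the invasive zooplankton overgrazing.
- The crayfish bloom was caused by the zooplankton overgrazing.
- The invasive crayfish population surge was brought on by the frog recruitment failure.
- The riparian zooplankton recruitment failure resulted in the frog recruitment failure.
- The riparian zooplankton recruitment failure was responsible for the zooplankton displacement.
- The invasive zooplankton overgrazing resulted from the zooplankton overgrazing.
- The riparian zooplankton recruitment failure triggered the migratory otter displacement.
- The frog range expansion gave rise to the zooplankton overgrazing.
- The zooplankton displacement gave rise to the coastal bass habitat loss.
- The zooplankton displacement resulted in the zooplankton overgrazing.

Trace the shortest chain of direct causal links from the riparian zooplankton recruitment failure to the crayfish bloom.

the riparian zooplankton recruitment failure → the zooplankton displacement → the zooplankton overgrazing → the crayfish bloom

the riparian zooplankton recruitment failure → the zooplankton displacement
the zooplankton displacement → the zooplankton overgrazing
the zooplankton overgrazing → the crayfish bloom
Length: 3 steps.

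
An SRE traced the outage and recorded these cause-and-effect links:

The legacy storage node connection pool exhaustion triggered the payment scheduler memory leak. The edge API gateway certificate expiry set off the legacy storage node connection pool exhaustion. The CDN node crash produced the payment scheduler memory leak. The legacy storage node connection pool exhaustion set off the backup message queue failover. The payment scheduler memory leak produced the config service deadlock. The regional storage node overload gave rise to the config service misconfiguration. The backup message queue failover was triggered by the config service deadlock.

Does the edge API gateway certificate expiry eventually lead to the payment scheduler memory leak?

Yes

There is a causal chain: the edge API gateway certificate expiry → the legacy storage node connection pool exhaustion → the payment scheduler memory leak.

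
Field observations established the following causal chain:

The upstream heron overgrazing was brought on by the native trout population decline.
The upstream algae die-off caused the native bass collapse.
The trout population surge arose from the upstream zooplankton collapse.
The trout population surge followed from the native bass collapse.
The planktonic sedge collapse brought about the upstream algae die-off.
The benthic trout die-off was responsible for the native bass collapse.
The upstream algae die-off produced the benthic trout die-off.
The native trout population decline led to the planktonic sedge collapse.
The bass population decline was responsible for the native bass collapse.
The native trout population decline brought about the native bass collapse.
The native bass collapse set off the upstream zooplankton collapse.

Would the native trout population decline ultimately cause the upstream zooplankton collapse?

There is a causal chain: the native trout population decline → the native bass collapse → the upstream zooplankton collapse.

Yes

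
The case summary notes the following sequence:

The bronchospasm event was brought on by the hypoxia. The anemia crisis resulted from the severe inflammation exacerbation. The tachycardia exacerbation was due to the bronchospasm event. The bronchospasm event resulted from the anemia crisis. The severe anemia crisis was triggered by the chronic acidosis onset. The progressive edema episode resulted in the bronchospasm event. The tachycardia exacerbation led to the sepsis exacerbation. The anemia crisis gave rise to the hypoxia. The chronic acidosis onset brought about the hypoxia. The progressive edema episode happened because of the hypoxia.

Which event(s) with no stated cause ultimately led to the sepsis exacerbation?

the chronic acidosis onset, the severe inflammation exacerbation

Tracing upstream from the sepsis exacerbation: the sepsis exacerbation ← the tachycardia exacerbation ← the bronchospasm event ← the anemia crisis ← the severe inflammation exacerbation.
A separate upstream branch: the sepsis exacerbation ← the tachycardia exacerbation ← the bronchospasm event ← the hypoxia ← the chronic acidosis onset.
Each of those chain origins has no stated cause.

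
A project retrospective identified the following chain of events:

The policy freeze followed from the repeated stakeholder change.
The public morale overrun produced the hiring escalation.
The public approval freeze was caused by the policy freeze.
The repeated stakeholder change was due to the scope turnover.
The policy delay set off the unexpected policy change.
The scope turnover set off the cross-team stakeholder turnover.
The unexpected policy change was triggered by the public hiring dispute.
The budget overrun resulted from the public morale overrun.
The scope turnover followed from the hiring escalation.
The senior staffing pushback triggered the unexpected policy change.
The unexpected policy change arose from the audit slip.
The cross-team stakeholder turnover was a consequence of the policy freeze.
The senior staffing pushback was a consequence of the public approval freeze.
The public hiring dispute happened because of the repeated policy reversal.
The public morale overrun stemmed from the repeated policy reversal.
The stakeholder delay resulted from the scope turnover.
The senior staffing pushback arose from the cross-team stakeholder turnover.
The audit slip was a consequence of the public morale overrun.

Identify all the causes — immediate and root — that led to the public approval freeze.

Immediate cause of the public approval freeze: the policy freeze.
Further upstream: the repeated policy reversal, the public morale overrun, the hiring escalation, the scope turnover, the repeated stakeholder change.

the hiring escalation, the policy freeze, the public morale overrun, the repeated policy reversal, the repeated stakeholder change, the scope turnover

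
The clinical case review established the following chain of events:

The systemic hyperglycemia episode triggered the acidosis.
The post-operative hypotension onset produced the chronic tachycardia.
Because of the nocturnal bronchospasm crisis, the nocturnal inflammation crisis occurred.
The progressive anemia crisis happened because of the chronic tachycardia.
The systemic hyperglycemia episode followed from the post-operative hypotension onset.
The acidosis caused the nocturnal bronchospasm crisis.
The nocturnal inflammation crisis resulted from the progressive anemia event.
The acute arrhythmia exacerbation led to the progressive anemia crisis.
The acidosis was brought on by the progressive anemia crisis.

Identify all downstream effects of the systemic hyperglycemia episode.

the acidosis, the nocturnal bronchospasm crisis, the nocturnal inflammation crisis

Direct effects: the acidosis.
2 steps out: the nocturnal bronchospasm crisis.
3 steps out: the nocturnal inflammation crisis.
Not reachable from it: the post-operative hypotension onset, the chronic tachycardia, the acute arrhythmia exacerbation, the progressive anemia crisis, the progressive anemia event.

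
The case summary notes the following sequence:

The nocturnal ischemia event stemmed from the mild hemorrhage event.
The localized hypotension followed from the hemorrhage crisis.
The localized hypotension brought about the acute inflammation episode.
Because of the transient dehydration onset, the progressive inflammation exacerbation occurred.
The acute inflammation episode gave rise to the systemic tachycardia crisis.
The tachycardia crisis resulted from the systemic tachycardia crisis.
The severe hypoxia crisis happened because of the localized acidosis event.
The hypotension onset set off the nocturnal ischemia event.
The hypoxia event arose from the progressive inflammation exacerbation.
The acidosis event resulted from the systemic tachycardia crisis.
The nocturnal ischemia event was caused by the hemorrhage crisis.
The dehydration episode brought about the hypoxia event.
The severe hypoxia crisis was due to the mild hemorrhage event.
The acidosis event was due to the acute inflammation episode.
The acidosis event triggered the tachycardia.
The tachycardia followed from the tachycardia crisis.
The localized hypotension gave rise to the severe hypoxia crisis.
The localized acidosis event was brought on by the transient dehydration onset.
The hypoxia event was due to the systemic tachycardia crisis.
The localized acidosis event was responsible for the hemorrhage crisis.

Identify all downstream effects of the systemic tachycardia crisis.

the acidosis event, the hypoxia event, the tachycardia, the tachycardia crisis

Direct effects: the tachycardia crisis, the hypoxia event, the acidosis event.
2 steps out: the tachycardia.
Not reachable from it: the transient dehydration onset, the progressive inflammation exacerbation, the hypotension onset, the localized acidosis event, the hemorrhage crisis, the dehydration episode, the mild hemorrhage event, the localized hypotension, the acute inflammation episode, the nocturnal ischemia event, the severe hypoxia crisis.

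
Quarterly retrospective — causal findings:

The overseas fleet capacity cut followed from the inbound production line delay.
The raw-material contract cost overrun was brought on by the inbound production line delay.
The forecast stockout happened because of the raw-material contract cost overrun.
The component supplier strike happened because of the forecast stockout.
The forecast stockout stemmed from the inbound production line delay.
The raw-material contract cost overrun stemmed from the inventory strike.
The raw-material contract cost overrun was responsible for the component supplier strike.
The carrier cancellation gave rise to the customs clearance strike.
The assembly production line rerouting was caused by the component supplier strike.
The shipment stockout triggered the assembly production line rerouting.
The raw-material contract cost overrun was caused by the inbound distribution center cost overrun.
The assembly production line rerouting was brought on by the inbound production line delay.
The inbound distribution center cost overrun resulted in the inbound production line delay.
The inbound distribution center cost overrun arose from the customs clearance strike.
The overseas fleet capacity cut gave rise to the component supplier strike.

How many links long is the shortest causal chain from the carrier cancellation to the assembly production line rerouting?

4

Shortest chain: the carrier cancellation → the customs clearance strike → the inbound distribution center cost overrun → the inbound production line delay → the assembly production line rerouting.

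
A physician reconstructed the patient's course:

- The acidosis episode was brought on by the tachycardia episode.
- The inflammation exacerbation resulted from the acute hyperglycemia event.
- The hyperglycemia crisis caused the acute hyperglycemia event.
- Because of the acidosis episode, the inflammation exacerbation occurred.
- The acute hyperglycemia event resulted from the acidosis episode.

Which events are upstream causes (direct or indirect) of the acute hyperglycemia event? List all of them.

Immediate causes of the acute hyperglycemia event: the hyperglycemia crisis, the acidosis episode.
Further upstream: the tachycardia episode.

the acidosis episode, the hyperglycemia crisis, the tachycardia episode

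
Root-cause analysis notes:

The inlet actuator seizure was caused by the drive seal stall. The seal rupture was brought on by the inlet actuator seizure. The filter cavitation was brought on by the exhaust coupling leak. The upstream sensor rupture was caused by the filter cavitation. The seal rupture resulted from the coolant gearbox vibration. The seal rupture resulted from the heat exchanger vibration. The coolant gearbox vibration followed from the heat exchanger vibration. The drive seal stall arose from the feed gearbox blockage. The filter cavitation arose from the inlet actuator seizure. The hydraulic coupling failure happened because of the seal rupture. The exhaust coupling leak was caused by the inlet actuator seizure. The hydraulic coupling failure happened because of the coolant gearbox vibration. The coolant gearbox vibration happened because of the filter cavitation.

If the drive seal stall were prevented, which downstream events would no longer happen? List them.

Downstream of the drive seal stall: the inlet actuator seizure, the exhaust coupling leak, the filter cavitation, the coolant gearbox vibration, the upstream sensor rupture, the seal rupture, the hydraulic coupling failure.
Of those, still caused via another path: the coolant gearbox vibration, the seal rupture, the hydraulic coupling failure.
The remainder have no surviving cause.

the exhaust coupling leak, the filter cavitation, the inlet actuator seizure, the upstream sensor rupture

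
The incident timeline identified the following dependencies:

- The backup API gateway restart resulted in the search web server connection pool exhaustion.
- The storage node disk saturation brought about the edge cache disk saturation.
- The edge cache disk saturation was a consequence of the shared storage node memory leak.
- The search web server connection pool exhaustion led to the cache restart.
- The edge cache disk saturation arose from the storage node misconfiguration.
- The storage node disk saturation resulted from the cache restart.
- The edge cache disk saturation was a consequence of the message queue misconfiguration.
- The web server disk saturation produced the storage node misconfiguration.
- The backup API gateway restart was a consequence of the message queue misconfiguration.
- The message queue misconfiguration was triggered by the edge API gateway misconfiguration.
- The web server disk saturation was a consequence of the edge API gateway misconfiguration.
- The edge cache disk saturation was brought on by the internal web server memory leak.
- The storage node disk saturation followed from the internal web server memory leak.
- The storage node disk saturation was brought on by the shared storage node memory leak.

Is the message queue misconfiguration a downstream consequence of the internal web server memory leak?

The internal web server memory leak leads to the storage node disk saturation, the edge cache disk saturation; the message queue misconfiguration is not among them.

No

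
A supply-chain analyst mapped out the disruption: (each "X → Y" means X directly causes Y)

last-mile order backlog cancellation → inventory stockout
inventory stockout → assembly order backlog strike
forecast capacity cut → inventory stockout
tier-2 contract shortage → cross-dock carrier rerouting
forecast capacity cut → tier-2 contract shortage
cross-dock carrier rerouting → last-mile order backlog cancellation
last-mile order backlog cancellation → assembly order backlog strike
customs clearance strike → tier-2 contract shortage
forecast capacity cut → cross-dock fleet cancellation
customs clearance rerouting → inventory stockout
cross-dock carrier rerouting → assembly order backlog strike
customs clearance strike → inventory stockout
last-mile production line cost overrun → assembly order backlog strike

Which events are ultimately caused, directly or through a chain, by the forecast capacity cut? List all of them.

Direct effects: the tier-2 contract shortage, the cross-dock fleet cancellation, the inventory stockout.
2 steps out: the cross-dock carrier rerouting, the assembly order backlog strike.
3 steps out: the last-mile order backlog cancellation.
Not reachable from it: the customs clearance strike, the customs clearance rerouting, the last-mile production line cost overrun.

the assembly order backlog strike, the cross-dock carrier rerouting, the cross-dock fleet cancellation, the inventory stockout, the last-mile order backlog cancellation, the tier-2 contract shortage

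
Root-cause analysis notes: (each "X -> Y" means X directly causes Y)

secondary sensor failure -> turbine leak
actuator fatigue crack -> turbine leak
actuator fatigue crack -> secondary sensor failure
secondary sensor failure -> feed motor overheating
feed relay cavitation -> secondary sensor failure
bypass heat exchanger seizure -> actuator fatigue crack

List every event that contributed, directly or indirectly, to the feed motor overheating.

the actuator fatigue crack, the bypass heat exchanger seizure, the feed relay cavitation, the secondary sensor failure

Immediate cause of the feed motor overheating: the secondary sensor failure.
Further upstream: the feed relay cavitation, the bypass heat exchanger seizure, the actuator fatigue crack.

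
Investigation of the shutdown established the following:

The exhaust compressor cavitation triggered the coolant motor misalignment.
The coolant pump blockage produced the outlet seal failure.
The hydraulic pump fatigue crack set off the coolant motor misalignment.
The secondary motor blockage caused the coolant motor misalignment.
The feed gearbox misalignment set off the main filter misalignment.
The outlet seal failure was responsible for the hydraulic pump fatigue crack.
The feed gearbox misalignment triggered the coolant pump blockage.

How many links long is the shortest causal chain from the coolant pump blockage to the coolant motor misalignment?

Shortest chain: the coolant pump blockage → the outlet seal failure → the hydraulic pump fatigue crack → the coolant motor misalignment.

3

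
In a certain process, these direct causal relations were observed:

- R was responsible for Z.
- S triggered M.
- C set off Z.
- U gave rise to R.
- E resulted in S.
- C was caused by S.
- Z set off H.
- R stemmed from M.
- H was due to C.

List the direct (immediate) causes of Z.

C, R

Upstream contributors include E, S, M, U, but only C, R feed directly into Z.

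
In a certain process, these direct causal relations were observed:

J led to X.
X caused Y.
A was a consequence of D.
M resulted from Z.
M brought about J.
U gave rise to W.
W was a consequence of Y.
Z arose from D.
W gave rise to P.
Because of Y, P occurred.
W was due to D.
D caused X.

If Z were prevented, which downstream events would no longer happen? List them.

Downstream of Z: M, J, X, Y, W, P.
Of those, still caused via another path: X, Y, W, P.
The remainder have no surviving cause.

J, M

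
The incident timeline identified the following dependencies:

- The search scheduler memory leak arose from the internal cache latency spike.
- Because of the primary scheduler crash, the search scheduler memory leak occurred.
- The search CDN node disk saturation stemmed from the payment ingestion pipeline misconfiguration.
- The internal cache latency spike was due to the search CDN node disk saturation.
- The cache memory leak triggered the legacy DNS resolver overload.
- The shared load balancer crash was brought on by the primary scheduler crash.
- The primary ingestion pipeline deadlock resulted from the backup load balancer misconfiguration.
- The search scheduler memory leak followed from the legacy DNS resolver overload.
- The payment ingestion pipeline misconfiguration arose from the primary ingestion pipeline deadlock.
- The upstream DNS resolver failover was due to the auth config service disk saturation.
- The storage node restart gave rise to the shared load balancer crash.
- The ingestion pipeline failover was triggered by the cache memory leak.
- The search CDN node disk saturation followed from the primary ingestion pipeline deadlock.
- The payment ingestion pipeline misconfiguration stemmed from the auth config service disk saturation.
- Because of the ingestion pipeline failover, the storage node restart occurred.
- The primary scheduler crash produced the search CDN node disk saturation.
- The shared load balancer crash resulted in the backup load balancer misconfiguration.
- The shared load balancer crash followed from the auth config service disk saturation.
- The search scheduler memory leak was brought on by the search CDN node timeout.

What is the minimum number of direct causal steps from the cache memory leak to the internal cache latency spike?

Shortest chain: the cache memory leak → the ingestion pipeline failover → the storage node restart → the shared load balancer crash → the backup load balancer misconfiguration → the primary ingestion pipeline deadlock → the search CDN node disk saturation → the internal cache latency spike.

7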